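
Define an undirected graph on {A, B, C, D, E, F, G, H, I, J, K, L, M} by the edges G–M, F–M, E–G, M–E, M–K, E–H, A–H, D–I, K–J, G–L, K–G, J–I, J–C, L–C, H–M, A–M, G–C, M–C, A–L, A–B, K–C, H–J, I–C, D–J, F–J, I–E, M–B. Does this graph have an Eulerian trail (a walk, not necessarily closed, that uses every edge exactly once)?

Yes

Degrees: A:4, B:2, C:6, D:2, E:4, F:2, G:5, H:4, I:4, J:6, K:4, L:3, M:8
Odd-degree vertices: G, L (2 total).
With 2 odd-degree vertices and all edges in one connected piece, an Eulerian trail exists (from G to L).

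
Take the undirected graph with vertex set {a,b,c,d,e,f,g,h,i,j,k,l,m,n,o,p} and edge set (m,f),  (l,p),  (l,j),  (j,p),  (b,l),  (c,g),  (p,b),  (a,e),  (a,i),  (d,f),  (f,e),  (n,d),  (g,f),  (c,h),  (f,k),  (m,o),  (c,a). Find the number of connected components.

2

Component: {b, j, l, p}
Component: {a, c, d, e, f, g, h, i, k, m, n, o}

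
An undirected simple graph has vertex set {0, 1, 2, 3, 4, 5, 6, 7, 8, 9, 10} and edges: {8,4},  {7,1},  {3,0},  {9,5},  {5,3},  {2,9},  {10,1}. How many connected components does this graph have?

Component: {6}
Component: {4, 8}
Component: {1, 7, 10}
Component: {0, 2, 3, 5, 9}

4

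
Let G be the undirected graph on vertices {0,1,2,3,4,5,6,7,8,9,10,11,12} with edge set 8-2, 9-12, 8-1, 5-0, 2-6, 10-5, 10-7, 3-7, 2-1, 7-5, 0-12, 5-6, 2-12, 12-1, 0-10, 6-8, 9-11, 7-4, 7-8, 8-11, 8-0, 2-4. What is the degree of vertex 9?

2

Neighbors of 9: 11, 12.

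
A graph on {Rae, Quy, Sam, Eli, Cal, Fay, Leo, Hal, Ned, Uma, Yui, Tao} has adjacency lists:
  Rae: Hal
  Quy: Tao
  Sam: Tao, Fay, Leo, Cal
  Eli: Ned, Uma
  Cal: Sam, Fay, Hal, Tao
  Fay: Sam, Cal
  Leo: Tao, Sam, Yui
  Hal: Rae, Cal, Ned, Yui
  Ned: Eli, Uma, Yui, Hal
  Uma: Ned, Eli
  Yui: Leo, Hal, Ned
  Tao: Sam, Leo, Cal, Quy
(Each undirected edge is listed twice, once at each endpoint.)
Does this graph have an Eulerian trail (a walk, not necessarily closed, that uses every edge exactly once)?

No

Degrees: Rae:1, Quy:1, Sam:4, Eli:2, Cal:4, Fay:2, Leo:3, Hal:4, Ned:4, Uma:2, Yui:3, Tao:4
Odd-degree vertices: Rae, Quy, Leo, Yui (4 total).
An Eulerian trail requires 0 or 2 odd-degree vertices; here there are 4.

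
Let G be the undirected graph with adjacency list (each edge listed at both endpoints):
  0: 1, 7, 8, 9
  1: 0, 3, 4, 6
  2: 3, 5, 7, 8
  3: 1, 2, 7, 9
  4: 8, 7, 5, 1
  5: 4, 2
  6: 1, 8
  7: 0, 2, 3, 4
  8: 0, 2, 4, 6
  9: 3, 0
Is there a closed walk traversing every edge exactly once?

Degrees: 0:4, 1:4, 2:4, 3:4, 4:4, 5:2, 6:2, 7:4, 8:4, 9:2
All degrees are even and the non-isolated vertices are connected — an Eulerian circuit exists.

Yes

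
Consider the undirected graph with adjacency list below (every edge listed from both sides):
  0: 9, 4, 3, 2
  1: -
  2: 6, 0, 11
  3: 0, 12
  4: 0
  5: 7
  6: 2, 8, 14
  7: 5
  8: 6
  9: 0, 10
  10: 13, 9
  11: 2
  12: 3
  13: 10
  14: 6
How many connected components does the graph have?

3

Component: {1}
Component: {5, 7}
Component: {0, 2, 3, 4, 6, 8, 9, 10, 11, 12, 13, 14}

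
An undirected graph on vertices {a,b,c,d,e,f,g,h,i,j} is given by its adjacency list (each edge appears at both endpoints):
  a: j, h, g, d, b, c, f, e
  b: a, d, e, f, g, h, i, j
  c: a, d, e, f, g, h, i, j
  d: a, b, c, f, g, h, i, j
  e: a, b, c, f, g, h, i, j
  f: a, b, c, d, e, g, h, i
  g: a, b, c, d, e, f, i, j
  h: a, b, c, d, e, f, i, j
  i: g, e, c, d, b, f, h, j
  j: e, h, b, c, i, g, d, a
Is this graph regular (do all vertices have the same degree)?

Yes

Degrees: a:8, b:8, c:8, d:8, e:8, f:8, g:8, h:8, i:8, j:8
All degrees equal 8; the graph is regular.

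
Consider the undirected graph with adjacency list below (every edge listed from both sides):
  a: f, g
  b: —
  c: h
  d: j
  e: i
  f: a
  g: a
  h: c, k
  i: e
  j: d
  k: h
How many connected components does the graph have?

5

Component: {b}
Component: {d, j}
Component: {e, i}
Component: {a, f, g}
Component: {c, h, k}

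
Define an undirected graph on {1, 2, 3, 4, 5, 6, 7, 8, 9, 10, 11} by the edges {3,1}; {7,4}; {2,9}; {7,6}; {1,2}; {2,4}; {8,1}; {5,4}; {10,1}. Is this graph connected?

No

Component: {11}
Component: {1, 2, 3, 4, 5, 6, 7, 8, 9, 10}
There are 2 separate components, so the graph is not connected.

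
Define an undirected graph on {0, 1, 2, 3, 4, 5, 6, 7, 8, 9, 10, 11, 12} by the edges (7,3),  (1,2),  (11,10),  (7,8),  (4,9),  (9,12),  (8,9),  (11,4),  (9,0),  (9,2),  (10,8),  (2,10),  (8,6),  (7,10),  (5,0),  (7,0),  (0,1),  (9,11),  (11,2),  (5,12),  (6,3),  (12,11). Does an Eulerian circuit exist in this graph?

No

Degrees: 0:4, 1:2, 2:4, 3:2, 4:2, 5:2, 6:2, 7:4, 8:4, 9:6, 10:4, 11:5, 12:3
11, 12 have odd degree; an Eulerian circuit needs every degree to be even, so none exists.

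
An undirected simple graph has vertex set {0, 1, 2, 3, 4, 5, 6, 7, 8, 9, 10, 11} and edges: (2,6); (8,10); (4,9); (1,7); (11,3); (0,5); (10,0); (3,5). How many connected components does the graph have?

Component: {1, 7}
Component: {2, 6}
Component: {4, 9}
Component: {0, 3, 5, 8, 10, 11}

4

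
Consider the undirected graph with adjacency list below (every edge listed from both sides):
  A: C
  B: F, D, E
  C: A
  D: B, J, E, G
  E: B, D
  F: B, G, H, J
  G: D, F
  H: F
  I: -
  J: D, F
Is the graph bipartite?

The cycle B-E-D-B has length 3, which is odd, so the graph is not bipartite.

No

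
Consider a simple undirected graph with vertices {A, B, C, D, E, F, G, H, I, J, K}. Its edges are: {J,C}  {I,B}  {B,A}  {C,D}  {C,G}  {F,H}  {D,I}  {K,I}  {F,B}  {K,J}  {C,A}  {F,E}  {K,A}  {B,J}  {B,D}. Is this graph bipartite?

I-D-C-J-K-I is an odd cycle (length 5), and a bipartite graph can contain only even cycles.

No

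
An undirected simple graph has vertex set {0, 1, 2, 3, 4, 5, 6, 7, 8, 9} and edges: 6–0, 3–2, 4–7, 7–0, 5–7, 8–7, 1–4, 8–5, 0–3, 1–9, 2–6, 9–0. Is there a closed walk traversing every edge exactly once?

Degrees: 0:4, 1:2, 2:2, 3:2, 4:2, 5:2, 6:2, 7:4, 8:2, 9:2
All degrees are even and the non-isolated vertices are connected — an Eulerian circuit exists.

Yes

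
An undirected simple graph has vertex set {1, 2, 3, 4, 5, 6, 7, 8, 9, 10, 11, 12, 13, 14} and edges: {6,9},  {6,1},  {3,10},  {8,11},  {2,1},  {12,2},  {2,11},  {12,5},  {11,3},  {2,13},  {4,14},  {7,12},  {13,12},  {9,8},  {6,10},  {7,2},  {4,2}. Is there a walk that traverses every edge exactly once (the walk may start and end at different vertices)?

No

Degrees: 1:2, 2:6, 3:2, 4:2, 5:1, 6:3, 7:2, 8:2, 9:2, 10:2, 11:3, 12:4, 13:2, 14:1
Odd-degree vertices: 5, 6, 11, 14 (4 total).
With 4 odd-degree vertices (more than two), no single trail can use every edge.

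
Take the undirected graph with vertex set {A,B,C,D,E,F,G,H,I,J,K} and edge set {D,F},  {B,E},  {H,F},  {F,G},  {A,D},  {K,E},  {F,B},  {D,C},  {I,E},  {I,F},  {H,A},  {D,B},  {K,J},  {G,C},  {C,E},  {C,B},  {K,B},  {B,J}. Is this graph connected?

Yes

Starting from A and exploring outward reaches every vertex (A, H, D, F, C, B, I, G, E, J, K); the graph is connected.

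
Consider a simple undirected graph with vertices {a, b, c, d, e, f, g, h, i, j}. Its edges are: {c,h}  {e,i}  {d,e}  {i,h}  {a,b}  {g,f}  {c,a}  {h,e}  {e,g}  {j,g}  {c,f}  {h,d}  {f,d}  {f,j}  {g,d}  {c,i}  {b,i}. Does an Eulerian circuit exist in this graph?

Degrees: a:2, b:2, c:4, d:4, e:4, f:4, g:4, h:4, i:4, j:2
All degrees are even and the non-isolated vertices are connected — an Eulerian circuit exists.

Yes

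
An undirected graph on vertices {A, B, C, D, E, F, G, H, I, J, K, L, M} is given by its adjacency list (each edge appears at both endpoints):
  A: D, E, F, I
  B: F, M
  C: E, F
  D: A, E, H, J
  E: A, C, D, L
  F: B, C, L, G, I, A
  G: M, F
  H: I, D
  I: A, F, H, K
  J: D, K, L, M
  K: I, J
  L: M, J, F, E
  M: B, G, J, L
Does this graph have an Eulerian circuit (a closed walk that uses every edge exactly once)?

Yes

Degrees: A:4, B:2, C:2, D:4, E:4, F:6, G:2, H:2, I:4, J:4, K:2, L:4, M:4
All degrees are even and the non-isolated vertices are connected — an Eulerian circuit exists.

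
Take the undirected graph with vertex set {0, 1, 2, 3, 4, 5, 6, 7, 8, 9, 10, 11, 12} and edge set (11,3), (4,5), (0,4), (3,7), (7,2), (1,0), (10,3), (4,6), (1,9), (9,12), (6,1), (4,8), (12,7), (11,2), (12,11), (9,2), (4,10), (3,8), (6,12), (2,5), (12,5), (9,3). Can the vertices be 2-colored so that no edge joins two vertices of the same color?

Yes

Color {1, 2, 3, 4, 12} black and {0, 5, 6, 7, 8, 9, 10, 11} white. No edge joins two same-colored vertices, so the graph is bipartite.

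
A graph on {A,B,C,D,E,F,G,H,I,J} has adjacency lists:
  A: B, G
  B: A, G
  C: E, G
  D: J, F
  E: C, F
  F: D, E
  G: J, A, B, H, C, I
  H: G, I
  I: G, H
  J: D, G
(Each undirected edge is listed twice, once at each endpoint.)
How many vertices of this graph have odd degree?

Degrees: A:2, B:2, C:2, D:2, E:2, F:2, G:6, H:2, I:2, J:2
Odd-degree vertices: none.

0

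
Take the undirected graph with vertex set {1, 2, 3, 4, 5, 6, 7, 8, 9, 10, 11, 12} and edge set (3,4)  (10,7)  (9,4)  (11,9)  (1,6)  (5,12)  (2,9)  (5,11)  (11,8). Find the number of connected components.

3

Component: {1, 6}
Component: {7, 10}
Component: {2, 3, 4, 5, 8, 9, 11, 12}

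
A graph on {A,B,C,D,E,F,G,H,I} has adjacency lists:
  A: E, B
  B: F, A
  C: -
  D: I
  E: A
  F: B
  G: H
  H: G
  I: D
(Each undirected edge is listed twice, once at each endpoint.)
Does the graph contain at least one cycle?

No

The graph has 9 vertices, 5 edges, and 4 connected components.
Since 5 = 9 - 4, the graph is a forest and contains no cycle.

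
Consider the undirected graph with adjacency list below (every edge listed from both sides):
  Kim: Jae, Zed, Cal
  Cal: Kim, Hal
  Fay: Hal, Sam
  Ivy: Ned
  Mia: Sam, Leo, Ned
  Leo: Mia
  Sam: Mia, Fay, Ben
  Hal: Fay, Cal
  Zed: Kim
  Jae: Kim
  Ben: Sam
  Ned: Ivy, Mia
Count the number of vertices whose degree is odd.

8

Degrees: Kim:3, Cal:2, Fay:2, Ivy:1, Mia:3, Leo:1, Sam:3, Hal:2, Zed:1, Jae:1, Ben:1, Ned:2
Odd-degree vertices: Kim, Ivy, Mia, Leo, Sam, Zed, Jae, Ben.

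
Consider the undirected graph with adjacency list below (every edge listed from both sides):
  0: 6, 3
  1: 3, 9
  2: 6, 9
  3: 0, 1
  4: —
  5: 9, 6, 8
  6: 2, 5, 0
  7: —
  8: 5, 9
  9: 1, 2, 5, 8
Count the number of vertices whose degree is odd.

Degrees: 0:2, 1:2, 2:2, 3:2, 4:0, 5:3, 6:3, 7:0, 8:2, 9:4
Odd-degree vertices: 5, 6.

2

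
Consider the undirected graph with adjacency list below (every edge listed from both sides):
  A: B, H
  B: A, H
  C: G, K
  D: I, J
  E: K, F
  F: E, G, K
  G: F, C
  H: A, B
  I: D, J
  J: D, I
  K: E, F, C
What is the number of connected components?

Component: {A, B, H}
Component: {D, I, J}
Component: {C, E, F, G, K}

3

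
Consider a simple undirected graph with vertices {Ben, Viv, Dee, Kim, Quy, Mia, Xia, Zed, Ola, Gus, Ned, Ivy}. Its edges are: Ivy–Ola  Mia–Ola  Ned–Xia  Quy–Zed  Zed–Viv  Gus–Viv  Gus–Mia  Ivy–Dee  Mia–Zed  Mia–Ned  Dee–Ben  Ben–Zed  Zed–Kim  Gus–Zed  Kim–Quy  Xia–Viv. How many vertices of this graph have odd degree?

2

Degrees: Ben:2, Viv:3, Dee:2, Kim:2, Quy:2, Mia:4, Xia:2, Zed:6, Ola:2, Gus:3, Ned:2, Ivy:2
Odd-degree vertices: Viv, Gus.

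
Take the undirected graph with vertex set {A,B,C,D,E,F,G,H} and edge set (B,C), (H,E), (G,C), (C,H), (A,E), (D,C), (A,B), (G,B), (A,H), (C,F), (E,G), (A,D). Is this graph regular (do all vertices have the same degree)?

Degrees: A:4, B:3, C:5, D:2, E:3, F:1, G:3, H:3
Degrees are not all equal (e.g. deg(F)=1 but deg(C)=5); not regular.

No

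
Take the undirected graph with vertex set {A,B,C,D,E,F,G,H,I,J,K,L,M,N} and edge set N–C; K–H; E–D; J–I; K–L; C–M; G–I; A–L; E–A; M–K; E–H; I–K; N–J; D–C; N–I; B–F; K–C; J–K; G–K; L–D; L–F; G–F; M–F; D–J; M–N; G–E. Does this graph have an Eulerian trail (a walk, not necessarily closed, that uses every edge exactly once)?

Yes

Degrees: A:2, B:1, C:4, D:4, E:4, F:4, G:4, H:2, I:4, J:4, K:7, L:4, M:4, N:4
Odd-degree vertices: B, K (2 total).
The non-isolated vertices are connected and exactly 2 have odd degree, so an Eulerian trail exists (from B to K).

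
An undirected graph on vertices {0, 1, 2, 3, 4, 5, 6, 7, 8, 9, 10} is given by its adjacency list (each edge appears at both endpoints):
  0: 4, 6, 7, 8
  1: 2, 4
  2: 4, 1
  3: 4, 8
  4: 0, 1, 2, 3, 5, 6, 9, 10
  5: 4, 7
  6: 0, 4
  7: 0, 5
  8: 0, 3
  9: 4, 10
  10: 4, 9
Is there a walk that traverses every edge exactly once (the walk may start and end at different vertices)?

Degrees: 0:4, 1:2, 2:2, 3:2, 4:8, 5:2, 6:2, 7:2, 8:2, 9:2, 10:2
Odd-degree vertices: none (0 total).
The non-isolated vertices are connected and exactly 0 have odd degree, so an Eulerian trail exists.

Yes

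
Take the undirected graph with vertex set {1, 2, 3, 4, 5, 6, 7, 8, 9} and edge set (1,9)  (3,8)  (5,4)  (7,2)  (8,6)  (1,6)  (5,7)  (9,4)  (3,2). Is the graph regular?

Degrees: 1:2, 2:2, 3:2, 4:2, 5:2, 6:2, 7:2, 8:2, 9:2
All degrees equal 2; the graph is regular.

Yes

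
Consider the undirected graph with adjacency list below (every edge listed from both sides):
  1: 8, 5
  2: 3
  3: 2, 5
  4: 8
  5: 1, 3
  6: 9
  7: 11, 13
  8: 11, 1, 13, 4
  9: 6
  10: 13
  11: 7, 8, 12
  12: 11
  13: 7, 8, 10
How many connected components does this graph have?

2

Component: {6, 9}
Component: {1, 2, 3, 4, 5, 7, 8, 10, 11, 12, 13}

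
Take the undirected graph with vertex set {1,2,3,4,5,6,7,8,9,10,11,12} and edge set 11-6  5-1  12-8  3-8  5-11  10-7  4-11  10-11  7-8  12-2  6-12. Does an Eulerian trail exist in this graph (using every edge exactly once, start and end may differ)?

Degrees: 1:1, 2:1, 3:1, 4:1, 5:2, 6:2, 7:2, 8:3, 9:0, 10:2, 11:4, 12:3
Odd-degree vertices: 1, 2, 3, 4, 8, 12 (6 total).
With 6 odd-degree vertices (more than two), no single trail can use every edge.

No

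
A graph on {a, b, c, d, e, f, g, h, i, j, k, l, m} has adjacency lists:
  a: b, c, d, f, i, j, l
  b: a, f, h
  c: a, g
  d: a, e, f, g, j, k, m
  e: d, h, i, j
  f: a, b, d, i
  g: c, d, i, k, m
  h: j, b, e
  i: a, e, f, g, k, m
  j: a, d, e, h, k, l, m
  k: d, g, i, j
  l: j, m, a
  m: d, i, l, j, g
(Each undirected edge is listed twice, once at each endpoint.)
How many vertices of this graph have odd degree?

8

Degrees: a:7, b:3, c:2, d:7, e:4, f:4, g:5, h:3, i:6, j:7, k:4, l:3, m:5
Odd-degree vertices: a, b, d, g, h, j, l, m.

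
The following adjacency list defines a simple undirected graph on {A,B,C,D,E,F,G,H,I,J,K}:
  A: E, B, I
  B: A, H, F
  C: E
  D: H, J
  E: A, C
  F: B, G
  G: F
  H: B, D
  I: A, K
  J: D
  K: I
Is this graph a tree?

Yes

The graph has 11 vertices and 10 edges.
Connected and |E| = |V| - 1, which characterizes a tree.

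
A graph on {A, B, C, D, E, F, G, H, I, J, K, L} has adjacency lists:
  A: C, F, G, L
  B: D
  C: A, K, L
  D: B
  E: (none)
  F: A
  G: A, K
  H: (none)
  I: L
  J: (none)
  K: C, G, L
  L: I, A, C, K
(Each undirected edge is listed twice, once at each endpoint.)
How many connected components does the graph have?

Component: {E}
Component: {H}
Component: {J}
Component: {B, D}
Component: {A, C, F, G, I, K, L}

5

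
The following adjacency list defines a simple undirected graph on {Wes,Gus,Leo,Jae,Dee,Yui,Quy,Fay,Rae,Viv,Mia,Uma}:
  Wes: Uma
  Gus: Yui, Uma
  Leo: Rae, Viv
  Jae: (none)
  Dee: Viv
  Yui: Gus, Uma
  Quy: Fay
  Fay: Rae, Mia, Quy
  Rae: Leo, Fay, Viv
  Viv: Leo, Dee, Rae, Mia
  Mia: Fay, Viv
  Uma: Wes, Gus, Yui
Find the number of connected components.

Component: {Jae}
Component: {Wes, Gus, Yui, Uma}
Component: {Leo, Dee, Quy, Fay, Rae, Viv, Mia}

3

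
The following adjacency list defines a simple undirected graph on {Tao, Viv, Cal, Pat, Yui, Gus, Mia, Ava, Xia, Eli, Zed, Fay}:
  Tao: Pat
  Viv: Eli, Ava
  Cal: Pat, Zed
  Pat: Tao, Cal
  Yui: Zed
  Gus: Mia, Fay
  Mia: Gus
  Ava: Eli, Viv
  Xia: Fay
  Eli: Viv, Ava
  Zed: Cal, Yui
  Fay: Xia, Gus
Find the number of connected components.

3

Component: {Viv, Ava, Eli}
Component: {Gus, Mia, Xia, Fay}
Component: {Tao, Cal, Pat, Yui, Zed}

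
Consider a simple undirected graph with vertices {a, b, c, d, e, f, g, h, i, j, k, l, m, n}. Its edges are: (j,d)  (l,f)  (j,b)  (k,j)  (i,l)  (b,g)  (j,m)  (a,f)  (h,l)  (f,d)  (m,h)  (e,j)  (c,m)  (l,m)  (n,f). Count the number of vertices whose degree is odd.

Degrees: a:1, b:2, c:1, d:2, e:1, f:4, g:1, h:2, i:1, j:5, k:1, l:4, m:4, n:1
Odd-degree vertices: a, c, e, g, i, j, k, n.

8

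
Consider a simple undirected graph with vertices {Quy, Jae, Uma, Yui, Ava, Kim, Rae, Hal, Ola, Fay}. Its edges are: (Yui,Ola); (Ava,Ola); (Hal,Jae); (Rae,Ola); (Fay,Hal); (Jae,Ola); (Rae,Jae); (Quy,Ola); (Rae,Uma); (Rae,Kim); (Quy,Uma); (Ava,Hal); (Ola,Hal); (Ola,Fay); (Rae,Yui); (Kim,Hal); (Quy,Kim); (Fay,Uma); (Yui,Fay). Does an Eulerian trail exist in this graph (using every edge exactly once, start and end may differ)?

No

Degrees: Quy:3, Jae:3, Uma:3, Yui:3, Ava:2, Kim:3, Rae:5, Hal:5, Ola:7, Fay:4
Odd-degree vertices: Quy, Jae, Uma, Yui, Kim, Rae, Hal, Ola (8 total).
An Eulerian trail requires 0 or 2 odd-degree vertices; here there are 8.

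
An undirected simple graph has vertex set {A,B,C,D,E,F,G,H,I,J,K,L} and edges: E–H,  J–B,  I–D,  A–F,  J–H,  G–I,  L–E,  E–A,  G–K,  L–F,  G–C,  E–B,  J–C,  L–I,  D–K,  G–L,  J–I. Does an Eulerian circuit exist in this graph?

Yes

Degrees: A:2, B:2, C:2, D:2, E:4, F:2, G:4, H:2, I:4, J:4, K:2, L:4
Every vertex has even degree and the edges form a single connected piece, so an Eulerian circuit exists.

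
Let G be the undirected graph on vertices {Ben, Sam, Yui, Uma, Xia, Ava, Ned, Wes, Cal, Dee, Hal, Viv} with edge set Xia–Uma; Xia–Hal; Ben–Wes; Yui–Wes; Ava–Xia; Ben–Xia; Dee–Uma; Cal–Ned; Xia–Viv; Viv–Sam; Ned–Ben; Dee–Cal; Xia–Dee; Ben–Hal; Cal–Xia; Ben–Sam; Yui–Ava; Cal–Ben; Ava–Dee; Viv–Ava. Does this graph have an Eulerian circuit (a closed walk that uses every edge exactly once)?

No

Degrees: Ben:6, Sam:2, Yui:2, Uma:2, Xia:7, Ava:4, Ned:2, Wes:2, Cal:4, Dee:4, Hal:2, Viv:3
Vertices with odd degree: Xia, Viv. An Eulerian circuit requires all degrees even.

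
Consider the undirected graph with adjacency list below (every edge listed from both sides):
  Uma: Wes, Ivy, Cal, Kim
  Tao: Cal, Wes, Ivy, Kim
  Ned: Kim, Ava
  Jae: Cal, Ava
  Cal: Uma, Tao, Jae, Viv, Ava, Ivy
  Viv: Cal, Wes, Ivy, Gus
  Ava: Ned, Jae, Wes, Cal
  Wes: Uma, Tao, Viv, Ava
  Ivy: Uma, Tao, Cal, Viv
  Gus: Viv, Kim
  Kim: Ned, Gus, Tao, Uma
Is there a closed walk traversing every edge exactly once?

Yes

Degrees: Uma:4, Tao:4, Ned:2, Jae:2, Cal:6, Viv:4, Ava:4, Wes:4, Ivy:4, Gus:2, Kim:4
All degrees are even and the non-isolated vertices are connected — an Eulerian circuit exists.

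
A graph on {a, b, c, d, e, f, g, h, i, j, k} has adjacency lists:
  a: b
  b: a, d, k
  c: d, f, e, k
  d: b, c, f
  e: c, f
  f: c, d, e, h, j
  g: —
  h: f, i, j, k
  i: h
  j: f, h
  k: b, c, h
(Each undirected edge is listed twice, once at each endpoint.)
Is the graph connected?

Component: {g}
Component: {a, b, c, d, e, f, h, i, j, k}
No edge joins these 2 groups, so the graph is disconnected.

No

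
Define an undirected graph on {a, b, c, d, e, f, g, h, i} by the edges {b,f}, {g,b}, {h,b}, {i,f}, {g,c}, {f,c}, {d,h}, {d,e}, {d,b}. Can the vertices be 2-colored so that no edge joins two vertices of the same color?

No

h-d-b-h is an odd cycle (length 3), and a bipartite graph can contain only even cycles.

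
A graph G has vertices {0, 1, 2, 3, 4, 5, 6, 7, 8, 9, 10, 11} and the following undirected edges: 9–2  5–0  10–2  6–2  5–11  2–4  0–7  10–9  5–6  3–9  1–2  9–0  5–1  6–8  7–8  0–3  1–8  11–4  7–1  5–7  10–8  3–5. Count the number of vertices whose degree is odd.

4

Degrees: 0:4, 1:4, 2:5, 3:3, 4:2, 5:6, 6:3, 7:4, 8:4, 9:4, 10:3, 11:2
Odd-degree vertices: 2, 3, 6, 10.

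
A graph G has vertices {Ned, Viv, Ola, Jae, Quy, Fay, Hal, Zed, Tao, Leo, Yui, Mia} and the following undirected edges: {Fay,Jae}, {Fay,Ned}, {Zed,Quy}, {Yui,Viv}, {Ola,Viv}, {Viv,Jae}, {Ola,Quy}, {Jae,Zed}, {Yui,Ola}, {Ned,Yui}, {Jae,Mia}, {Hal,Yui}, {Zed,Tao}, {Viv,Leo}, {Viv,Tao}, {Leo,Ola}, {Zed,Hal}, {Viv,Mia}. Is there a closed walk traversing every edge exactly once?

Degrees: Ned:2, Viv:6, Ola:4, Jae:4, Quy:2, Fay:2, Hal:2, Zed:4, Tao:2, Leo:2, Yui:4, Mia:2
All degrees are even and the non-isolated vertices are connected — an Eulerian circuit exists.

Yes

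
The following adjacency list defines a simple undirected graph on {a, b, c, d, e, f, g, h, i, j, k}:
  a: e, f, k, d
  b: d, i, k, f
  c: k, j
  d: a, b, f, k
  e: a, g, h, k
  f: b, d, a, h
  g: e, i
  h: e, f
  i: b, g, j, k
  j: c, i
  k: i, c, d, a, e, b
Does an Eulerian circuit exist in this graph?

Yes

Degrees: a:4, b:4, c:2, d:4, e:4, f:4, g:2, h:2, i:4, j:2, k:6
All degrees are even and the non-isolated vertices are connected — an Eulerian circuit exists.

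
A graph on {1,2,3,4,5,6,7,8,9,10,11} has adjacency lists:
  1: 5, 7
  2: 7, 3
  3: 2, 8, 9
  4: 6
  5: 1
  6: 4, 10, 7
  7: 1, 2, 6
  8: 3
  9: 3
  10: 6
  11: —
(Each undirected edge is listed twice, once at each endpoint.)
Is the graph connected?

No

Component: {11}
Component: {1, 2, 3, 4, 5, 6, 7, 8, 9, 10}
No edge joins these 2 groups, so the graph is disconnected.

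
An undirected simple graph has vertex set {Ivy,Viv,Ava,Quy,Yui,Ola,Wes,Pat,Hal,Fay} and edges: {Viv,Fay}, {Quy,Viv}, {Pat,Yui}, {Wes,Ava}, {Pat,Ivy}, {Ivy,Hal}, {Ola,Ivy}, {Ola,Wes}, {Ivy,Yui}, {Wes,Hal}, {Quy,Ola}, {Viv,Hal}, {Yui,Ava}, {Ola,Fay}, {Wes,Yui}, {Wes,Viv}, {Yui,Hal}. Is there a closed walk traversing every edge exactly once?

Degrees: Ivy:4, Viv:4, Ava:2, Quy:2, Yui:5, Ola:4, Wes:5, Pat:2, Hal:4, Fay:2
Vertices with odd degree: Yui, Wes. An Eulerian circuit requires all degrees even.

No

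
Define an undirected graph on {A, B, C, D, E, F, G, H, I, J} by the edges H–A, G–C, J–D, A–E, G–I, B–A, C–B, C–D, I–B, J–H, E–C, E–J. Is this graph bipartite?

A valid 2-coloring puts {B, D, E, F, G, H} on one side and {A, C, I, J} on the other; every edge crosses between the two sides.

Yes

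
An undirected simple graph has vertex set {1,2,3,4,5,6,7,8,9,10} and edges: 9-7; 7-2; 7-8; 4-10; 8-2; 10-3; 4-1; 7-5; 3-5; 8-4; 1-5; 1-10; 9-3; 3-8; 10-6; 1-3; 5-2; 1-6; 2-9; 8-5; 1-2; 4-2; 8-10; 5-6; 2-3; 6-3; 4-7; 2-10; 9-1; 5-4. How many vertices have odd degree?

Degrees: 1:7, 2:8, 3:7, 4:6, 5:7, 6:4, 7:5, 8:6, 9:4, 10:6
Odd-degree vertices: 1, 3, 5, 7.

4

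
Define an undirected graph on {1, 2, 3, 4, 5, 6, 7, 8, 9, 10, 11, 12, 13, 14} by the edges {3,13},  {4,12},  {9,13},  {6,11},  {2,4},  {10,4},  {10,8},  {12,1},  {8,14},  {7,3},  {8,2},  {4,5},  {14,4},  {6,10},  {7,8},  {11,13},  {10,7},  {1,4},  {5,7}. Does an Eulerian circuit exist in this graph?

Degrees: 1:2, 2:2, 3:2, 4:6, 5:2, 6:2, 7:4, 8:4, 9:1, 10:4, 11:2, 12:2, 13:3, 14:2
Vertices with odd degree: 9, 13. An Eulerian circuit requires all degrees even.

No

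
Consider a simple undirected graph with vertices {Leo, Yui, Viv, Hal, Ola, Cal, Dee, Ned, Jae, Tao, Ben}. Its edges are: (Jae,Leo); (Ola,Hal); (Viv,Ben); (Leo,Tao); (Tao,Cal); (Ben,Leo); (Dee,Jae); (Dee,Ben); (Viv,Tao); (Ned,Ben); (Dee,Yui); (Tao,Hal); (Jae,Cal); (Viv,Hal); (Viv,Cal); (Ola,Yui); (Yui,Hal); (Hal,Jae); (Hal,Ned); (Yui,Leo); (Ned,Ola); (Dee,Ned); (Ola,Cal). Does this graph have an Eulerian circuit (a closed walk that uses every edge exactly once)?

Degrees: Leo:4, Yui:4, Viv:4, Hal:6, Ola:4, Cal:4, Dee:4, Ned:4, Jae:4, Tao:4, Ben:4
Every vertex has even degree and the edges form a single connected piece, so an Eulerian circuit exists.

Yes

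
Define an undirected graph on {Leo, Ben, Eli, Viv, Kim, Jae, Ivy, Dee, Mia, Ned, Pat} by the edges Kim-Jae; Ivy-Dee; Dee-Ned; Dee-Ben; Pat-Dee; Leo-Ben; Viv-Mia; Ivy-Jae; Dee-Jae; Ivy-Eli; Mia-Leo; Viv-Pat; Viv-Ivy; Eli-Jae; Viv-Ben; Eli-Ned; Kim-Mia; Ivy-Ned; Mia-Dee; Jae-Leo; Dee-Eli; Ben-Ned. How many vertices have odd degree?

4

Degrees: Leo:3, Ben:4, Eli:4, Viv:4, Kim:2, Jae:5, Ivy:5, Dee:7, Mia:4, Ned:4, Pat:2
Odd-degree vertices: Leo, Jae, Ivy, Dee.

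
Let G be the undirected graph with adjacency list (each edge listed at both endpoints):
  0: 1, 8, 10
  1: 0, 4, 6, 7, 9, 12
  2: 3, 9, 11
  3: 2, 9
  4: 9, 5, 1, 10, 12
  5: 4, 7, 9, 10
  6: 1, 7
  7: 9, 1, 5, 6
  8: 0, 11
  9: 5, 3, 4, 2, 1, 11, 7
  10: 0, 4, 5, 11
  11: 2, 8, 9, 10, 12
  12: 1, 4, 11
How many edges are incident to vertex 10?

4

Neighbors of 10: 0, 4, 5, 11.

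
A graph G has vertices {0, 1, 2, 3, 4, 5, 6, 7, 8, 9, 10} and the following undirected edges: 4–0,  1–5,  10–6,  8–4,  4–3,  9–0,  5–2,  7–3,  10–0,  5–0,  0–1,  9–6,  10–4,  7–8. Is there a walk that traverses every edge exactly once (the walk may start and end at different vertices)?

No

Degrees: 0:5, 1:2, 2:1, 3:2, 4:4, 5:3, 6:2, 7:2, 8:2, 9:2, 10:3
Odd-degree vertices: 0, 2, 5, 10 (4 total).
An Eulerian trail requires 0 or 2 odd-degree vertices; here there are 4.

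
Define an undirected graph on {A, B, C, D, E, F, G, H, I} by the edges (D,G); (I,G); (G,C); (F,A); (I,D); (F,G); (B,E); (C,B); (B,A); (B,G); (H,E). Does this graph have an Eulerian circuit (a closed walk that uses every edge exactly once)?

No

Degrees: A:2, B:4, C:2, D:2, E:2, F:2, G:5, H:1, I:2
G, H have odd degree; an Eulerian circuit needs every degree to be even, so none exists.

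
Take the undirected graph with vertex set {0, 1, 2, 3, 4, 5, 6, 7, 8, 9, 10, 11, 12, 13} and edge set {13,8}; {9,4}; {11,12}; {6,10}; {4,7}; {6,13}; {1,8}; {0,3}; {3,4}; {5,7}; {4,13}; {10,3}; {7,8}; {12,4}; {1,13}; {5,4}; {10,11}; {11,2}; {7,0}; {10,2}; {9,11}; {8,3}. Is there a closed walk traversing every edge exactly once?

Degrees: 0:2, 1:2, 2:2, 3:4, 4:6, 5:2, 6:2, 7:4, 8:4, 9:2, 10:4, 11:4, 12:2, 13:4
Every vertex has even degree and the edges form a single connected piece, so an Eulerian circuit exists.

Yes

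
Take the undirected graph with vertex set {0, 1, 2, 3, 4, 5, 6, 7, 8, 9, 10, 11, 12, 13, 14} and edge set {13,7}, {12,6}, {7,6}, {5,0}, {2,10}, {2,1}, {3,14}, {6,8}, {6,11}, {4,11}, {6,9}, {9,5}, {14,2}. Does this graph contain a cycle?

No

The graph has 15 vertices, 13 edges, and 2 connected components.
A forest on 15 vertices with 2 components has exactly 13 edges, which matches — so no cycle.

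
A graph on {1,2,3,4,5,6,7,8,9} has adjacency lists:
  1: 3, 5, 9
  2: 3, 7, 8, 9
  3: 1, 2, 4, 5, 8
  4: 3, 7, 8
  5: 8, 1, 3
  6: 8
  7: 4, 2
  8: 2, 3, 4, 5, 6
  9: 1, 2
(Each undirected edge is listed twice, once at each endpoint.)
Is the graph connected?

Starting from 1 and exploring outward reaches every vertex (1, 3, 5, 9, 4, 8, 2, 7, 6); the graph is connected.

Yes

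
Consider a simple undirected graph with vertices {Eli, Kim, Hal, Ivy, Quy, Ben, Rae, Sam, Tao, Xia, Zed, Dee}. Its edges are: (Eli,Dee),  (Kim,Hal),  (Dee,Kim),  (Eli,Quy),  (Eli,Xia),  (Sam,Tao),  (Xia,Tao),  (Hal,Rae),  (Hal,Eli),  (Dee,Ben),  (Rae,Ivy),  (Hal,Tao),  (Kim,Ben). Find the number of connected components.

2

Component: {Zed}
Component: {Eli, Kim, Hal, Ivy, Quy, Ben, Rae, Sam, Tao, Xia, Dee}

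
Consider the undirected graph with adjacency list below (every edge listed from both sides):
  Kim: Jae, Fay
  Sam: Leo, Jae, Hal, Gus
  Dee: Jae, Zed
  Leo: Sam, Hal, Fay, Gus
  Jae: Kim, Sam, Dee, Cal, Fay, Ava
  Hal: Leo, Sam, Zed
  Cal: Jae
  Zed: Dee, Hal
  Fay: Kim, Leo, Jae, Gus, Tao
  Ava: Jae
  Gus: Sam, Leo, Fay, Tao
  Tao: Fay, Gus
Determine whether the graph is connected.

Yes

Starting from Kim and exploring outward reaches every vertex (Kim, Jae, Fay, Cal, Ava, Dee, Sam, Leo, Gus, Tao, Zed, Hal); the graph is connected.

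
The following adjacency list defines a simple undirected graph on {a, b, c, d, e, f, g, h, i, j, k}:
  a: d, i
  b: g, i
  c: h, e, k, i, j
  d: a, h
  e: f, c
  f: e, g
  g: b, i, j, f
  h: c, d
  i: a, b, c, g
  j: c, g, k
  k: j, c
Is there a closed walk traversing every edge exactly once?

No

Degrees: a:2, b:2, c:5, d:2, e:2, f:2, g:4, h:2, i:4, j:3, k:2
c, j have odd degree; an Eulerian circuit needs every degree to be even, so none exists.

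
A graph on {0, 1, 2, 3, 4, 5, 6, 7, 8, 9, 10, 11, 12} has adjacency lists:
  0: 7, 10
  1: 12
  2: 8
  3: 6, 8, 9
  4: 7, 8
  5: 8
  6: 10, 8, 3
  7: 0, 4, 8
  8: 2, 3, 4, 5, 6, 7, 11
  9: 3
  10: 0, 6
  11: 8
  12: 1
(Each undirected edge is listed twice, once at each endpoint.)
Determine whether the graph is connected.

No

Component: {1, 12}
Component: {0, 2, 3, 4, 5, 6, 7, 8, 9, 10, 11}
No edge joins these 2 groups, so the graph is disconnected.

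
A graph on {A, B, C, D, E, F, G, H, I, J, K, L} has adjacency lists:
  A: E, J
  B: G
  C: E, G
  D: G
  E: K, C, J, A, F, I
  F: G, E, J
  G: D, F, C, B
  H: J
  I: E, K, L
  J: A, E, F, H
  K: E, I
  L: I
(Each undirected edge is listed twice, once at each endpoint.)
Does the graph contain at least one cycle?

Yes

|V| = 12, |E| = 15, number of components = 1.
Since 15 > 12 - 1, a cycle must exist; for instance E-J-F-G-C-E.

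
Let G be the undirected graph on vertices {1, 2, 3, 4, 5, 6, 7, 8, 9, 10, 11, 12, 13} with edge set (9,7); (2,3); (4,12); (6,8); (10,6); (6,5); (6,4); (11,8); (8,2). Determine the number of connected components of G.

Component: {1}
Component: {13}
Component: {7, 9}
Component: {2, 3, 4, 5, 6, 8, 10, 11, 12}

4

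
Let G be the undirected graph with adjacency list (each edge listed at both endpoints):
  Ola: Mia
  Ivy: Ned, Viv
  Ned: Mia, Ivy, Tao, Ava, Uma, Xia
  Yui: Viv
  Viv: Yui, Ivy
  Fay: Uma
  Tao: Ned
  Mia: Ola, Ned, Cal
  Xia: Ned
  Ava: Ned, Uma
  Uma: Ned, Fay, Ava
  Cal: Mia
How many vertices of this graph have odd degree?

Degrees: Ola:1, Ivy:2, Ned:6, Yui:1, Viv:2, Fay:1, Tao:1, Mia:3, Xia:1, Ava:2, Uma:3, Cal:1
Odd-degree vertices: Ola, Yui, Fay, Tao, Mia, Xia, Uma, Cal.

8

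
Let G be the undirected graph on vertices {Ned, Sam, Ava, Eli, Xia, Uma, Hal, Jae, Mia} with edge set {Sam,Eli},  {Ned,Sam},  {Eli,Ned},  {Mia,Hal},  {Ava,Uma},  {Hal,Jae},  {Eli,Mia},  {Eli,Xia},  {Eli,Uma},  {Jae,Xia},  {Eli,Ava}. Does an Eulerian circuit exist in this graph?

Degrees: Ned:2, Sam:2, Ava:2, Eli:6, Xia:2, Uma:2, Hal:2, Jae:2, Mia:2
Every vertex has even degree and the edges form a single connected piece, so an Eulerian circuit exists.

Yes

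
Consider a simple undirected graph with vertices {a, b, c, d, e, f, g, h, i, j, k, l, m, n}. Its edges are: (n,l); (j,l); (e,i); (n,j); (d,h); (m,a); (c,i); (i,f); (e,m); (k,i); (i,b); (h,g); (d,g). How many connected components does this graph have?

3

Component: {d, g, h}
Component: {j, l, n}
Component: {a, b, c, e, f, i, k, m}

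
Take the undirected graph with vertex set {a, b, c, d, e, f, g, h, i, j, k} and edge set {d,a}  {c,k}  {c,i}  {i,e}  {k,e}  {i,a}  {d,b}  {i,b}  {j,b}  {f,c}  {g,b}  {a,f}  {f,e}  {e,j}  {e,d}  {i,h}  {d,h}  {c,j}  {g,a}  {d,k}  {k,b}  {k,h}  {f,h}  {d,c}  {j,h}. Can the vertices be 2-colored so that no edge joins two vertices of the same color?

No

h-d-k-h is an odd cycle (length 3), and a bipartite graph can contain only even cycles.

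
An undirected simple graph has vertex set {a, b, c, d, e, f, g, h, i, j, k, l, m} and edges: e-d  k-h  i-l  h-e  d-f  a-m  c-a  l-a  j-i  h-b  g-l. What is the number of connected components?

2

Component: {b, d, e, f, h, k}
Component: {a, c, g, i, j, l, m}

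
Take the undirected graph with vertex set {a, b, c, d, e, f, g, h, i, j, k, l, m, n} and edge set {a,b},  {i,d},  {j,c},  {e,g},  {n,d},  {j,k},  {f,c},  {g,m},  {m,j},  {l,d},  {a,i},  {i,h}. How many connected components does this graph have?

Component: {a, b, d, h, i, l, n}
Component: {c, e, f, g, j, k, m}

2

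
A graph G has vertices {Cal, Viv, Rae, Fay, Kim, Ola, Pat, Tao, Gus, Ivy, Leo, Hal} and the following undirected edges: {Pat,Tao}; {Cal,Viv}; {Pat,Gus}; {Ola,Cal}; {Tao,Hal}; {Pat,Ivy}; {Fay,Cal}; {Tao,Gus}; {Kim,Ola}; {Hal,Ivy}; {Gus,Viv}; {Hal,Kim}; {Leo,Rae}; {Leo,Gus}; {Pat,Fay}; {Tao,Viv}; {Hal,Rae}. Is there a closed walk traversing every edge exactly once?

Degrees: Cal:3, Viv:3, Rae:2, Fay:2, Kim:2, Ola:2, Pat:4, Tao:4, Gus:4, Ivy:2, Leo:2, Hal:4
Cal, Viv have odd degree; an Eulerian circuit needs every degree to be even, so none exists.

No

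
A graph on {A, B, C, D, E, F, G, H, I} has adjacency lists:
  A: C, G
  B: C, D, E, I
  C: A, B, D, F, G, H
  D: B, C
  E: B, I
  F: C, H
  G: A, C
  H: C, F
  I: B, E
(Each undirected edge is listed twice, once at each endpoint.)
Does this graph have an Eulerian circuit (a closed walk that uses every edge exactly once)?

Degrees: A:2, B:4, C:6, D:2, E:2, F:2, G:2, H:2, I:2
All degrees are even and the non-isolated vertices are connected — an Eulerian circuit exists.

Yes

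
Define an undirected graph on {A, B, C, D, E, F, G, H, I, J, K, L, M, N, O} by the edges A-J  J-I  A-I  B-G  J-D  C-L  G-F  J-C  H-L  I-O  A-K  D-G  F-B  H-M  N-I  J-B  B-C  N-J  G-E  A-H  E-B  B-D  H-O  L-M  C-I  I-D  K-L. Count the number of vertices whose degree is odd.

0

Degrees: A:4, B:6, C:4, D:4, E:2, F:2, G:4, H:4, I:6, J:6, K:2, L:4, M:2, N:2, O:2
Odd-degree vertices: none.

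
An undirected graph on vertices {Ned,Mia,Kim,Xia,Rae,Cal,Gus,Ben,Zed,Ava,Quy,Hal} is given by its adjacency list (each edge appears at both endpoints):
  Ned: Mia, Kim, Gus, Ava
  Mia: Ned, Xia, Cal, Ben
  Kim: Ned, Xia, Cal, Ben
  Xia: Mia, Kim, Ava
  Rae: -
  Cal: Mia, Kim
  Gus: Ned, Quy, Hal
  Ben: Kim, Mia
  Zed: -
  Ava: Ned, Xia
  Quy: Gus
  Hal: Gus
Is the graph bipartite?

Yes

Color {Mia, Kim, Rae, Gus, Zed, Ava} black and {Ned, Xia, Cal, Ben, Quy, Hal} white. No edge joins two same-colored vertices, so the graph is bipartite.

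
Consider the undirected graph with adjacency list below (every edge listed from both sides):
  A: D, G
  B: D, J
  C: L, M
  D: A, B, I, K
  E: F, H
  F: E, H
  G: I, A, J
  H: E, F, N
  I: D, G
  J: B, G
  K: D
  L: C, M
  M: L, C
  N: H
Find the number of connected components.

Component: {C, L, M}
Component: {E, F, H, N}
Component: {A, B, D, G, I, J, K}

3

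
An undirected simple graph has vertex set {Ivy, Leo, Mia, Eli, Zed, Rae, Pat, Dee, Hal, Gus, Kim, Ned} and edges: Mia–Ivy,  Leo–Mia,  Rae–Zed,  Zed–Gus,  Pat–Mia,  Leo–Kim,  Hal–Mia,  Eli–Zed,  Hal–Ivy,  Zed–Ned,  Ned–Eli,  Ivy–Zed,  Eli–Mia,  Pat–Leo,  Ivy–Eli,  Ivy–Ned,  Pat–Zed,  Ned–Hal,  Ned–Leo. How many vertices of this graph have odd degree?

Degrees: Ivy:5, Leo:4, Mia:5, Eli:4, Zed:6, Rae:1, Pat:3, Dee:0, Hal:3, Gus:1, Kim:1, Ned:5
Odd-degree vertices: Ivy, Mia, Rae, Pat, Hal, Gus, Kim, Ned.

8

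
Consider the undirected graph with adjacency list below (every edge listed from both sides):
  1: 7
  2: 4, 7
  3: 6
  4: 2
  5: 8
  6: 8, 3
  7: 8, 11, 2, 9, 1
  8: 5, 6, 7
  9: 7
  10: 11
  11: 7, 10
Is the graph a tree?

|V| = 11, |E| = 10.
Connected and |E| = |V| - 1, which characterizes a tree.

Yes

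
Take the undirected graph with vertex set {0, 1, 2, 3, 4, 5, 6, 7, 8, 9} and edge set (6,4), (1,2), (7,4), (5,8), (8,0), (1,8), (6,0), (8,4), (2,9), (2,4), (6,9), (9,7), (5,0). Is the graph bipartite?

No

5-0-8-5 is an odd cycle (length 3), and a bipartite graph can contain only even cycles.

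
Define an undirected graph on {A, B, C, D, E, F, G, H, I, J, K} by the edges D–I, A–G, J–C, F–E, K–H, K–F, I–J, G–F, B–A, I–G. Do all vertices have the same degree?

No

Degrees: A:2, B:1, C:1, D:1, E:1, F:3, G:3, H:1, I:3, J:2, K:2
Degrees are not all equal (e.g. deg(B)=1 but deg(F)=3); not regular.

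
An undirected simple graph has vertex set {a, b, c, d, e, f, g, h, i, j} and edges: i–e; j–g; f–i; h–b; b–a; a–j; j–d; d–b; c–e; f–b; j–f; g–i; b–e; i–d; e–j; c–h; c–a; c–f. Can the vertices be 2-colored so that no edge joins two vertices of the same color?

Color {b, c, i, j} black and {a, d, e, f, g, h} white. No edge joins two same-colored vertices, so the graph is bipartite.

Yes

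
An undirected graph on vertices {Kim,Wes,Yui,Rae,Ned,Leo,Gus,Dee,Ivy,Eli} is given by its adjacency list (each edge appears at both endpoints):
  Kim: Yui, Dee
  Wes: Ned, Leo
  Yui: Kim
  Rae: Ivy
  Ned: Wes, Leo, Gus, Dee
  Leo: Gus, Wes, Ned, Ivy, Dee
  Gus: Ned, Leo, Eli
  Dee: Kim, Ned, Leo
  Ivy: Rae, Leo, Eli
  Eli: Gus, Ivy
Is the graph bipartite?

The cycle Gus-Ned-Leo-Gus has length 3, which is odd, so the graph is not bipartite.

No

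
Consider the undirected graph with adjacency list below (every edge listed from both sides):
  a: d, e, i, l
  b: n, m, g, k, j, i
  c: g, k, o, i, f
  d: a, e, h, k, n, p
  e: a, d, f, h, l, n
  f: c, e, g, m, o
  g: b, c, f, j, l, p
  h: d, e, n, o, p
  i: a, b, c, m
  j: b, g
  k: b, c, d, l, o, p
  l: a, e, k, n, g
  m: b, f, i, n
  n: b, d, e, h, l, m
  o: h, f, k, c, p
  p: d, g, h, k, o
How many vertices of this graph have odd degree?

Degrees: a:4, b:6, c:5, d:6, e:6, f:5, g:6, h:5, i:4, j:2, k:6, l:5, m:4, n:6, o:5, p:5
Odd-degree vertices: c, f, h, l, o, p.

6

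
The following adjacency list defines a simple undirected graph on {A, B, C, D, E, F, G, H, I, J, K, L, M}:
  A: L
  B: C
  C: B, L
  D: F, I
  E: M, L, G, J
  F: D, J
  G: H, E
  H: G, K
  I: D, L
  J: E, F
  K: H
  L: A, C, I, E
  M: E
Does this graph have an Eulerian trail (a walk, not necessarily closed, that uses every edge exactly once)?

No

Degrees: A:1, B:1, C:2, D:2, E:4, F:2, G:2, H:2, I:2, J:2, K:1, L:4, M:1
Odd-degree vertices: A, B, K, M (4 total).
With 4 odd-degree vertices (more than two), no single trail can use every edge.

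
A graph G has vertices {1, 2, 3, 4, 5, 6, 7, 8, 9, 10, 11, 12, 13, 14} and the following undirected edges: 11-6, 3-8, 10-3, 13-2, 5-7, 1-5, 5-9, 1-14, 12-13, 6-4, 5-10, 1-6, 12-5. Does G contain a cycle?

The graph has 14 vertices, 13 edges, and 1 connected component.
A forest on 14 vertices with 1 component has exactly 13 edges, which matches — so no cycle.

No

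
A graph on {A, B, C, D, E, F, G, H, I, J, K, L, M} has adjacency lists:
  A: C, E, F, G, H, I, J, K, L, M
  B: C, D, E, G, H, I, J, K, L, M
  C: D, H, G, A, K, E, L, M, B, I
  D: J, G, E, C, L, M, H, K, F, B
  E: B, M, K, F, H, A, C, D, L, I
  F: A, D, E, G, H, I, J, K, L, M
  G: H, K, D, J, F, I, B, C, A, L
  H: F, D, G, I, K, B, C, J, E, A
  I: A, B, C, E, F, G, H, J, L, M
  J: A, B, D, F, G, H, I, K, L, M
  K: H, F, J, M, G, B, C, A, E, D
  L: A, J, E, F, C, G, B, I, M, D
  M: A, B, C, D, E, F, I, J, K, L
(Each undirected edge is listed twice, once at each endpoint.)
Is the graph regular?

Yes

Degrees: A:10, B:10, C:10, D:10, E:10, F:10, G:10, H:10, I:10, J:10, K:10, L:10, M:10
All degrees equal 10; the graph is regular.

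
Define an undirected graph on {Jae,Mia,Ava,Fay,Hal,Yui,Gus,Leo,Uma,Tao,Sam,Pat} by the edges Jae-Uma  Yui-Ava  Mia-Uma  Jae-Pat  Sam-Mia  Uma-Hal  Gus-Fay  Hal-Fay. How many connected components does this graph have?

4

Component: {Leo}
Component: {Tao}
Component: {Ava, Yui}
Component: {Jae, Mia, Fay, Hal, Gus, Uma, Sam, Pat}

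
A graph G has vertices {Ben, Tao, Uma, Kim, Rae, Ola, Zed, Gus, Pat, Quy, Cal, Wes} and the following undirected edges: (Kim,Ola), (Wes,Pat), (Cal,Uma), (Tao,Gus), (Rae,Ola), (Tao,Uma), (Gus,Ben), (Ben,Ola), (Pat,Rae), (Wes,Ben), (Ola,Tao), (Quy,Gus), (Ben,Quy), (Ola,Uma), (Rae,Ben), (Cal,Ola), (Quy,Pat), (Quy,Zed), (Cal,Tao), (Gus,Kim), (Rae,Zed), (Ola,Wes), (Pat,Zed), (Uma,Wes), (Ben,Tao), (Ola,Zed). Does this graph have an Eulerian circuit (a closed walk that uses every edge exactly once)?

Degrees: Ben:6, Tao:5, Uma:4, Kim:2, Rae:4, Ola:8, Zed:4, Gus:4, Pat:4, Quy:4, Cal:3, Wes:4
Tao, Cal have odd degree; an Eulerian circuit needs every degree to be even, so none exists.

No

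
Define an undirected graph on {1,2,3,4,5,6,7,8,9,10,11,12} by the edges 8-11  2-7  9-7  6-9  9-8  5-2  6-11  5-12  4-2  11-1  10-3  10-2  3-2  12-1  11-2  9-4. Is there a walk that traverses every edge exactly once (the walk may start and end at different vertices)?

Degrees: 1:2, 2:6, 3:2, 4:2, 5:2, 6:2, 7:2, 8:2, 9:4, 10:2, 11:4, 12:2
Odd-degree vertices: none (0 total).
With 0 odd-degree vertices and all edges in one connected piece, an Eulerian trail exists.

Yes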